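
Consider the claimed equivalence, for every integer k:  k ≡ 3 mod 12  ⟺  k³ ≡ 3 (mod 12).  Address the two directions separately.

(→) Suppose k ≡ 3 mod 12. Write k = 12j + 3. Then (12j + 3)³ = 1728j³ + 1296j² + 324j + 27 = 12(144j³ + 108j² + 27j + 2) + 3, so k³ ≡ 3 (mod 12).

(←) For the converse, argue contrapositively. If k ≢ 3 (mod 12), then k is congruent to one of 0, 1, 2, 4, 5, 6, 7, 8, 9, 10, 11 modulo 12, and these give k³ ≡ 0, 1, 8, 4, 5, 0, 7, 8, 9, 4, 11 respectively — never 3.

Both directions hold; the statement is true.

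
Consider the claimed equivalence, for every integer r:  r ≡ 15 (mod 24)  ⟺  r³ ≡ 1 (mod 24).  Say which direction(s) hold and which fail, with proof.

Neither direction holds.

(⇒) This fails: take r = 15. Then 15 ≡ 15 (mod 24), but 15³ = 3375 ≡ 15 (mod 24), not 1.

(⇐) This fails: take r = 1. Then 1³ = 1 ≡ 1 (mod 24), yet 1 ≡ 1 (mod 24), not 15.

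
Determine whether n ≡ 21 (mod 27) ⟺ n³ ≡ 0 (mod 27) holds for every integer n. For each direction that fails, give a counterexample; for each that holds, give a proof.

Converse. This fails: take n = 0. Then 0³ = 0 ≡ 0 (mod 27), yet 0 ≡ 0 (mod 27), not 21.

Forward direction. Suppose n ≡ 21 (mod 27). Write n = 27j + 21. Then (27j + 21)³ = 19683j³ + 45927j² + 35721j + 9261 = 27(729j³ + 1701j² + 1323j + 343) + 0, so n³ ≡ 0 (mod 27).

The forward direction holds; the converse fails.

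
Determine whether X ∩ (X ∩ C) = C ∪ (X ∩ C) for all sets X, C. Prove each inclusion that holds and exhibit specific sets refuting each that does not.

Forward inclusion. Let x ∈ X ∩ (X ∩ C). Then x ∈ X ∩ C, from which x ∈ C ∪ (X ∩ C).

Reverse inclusion. This inclusion fails. Take X = ∅, C = {1}; then 1 ∈ C ∪ (X ∩ C) but 1 ∉ X ∩ (X ∩ C).

The sets are not equal: only the forward inclusion holds.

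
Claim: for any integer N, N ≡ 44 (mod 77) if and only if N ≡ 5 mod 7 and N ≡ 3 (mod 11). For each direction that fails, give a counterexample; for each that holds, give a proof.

[⇒] This fails: N = 44 gives 44 ≡ 44 (mod 77) but 44 ≡ 2 (mod 7), so the conjunction on the right does not hold.

[⇐] This fails: N = 47 satisfies both congruences on the right (47 ≡ 5 mod 7 and 47 ≡ 3 mod 11) yet 47 ≡ 47 (mod 77), not 44.

Neither direction holds.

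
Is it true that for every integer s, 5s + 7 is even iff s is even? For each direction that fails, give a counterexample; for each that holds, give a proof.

Both directions fail.

Forward direction. This fails: s = 7 gives 5s + 7 = 42, which is even, but 7 is odd, not even.

Converse. This also fails: s = 6 is even, but 5s + 7 = 37 is odd, not even.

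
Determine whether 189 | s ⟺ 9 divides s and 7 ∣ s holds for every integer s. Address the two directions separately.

Forward direction. If 189 ∣ s, write s = 189q. Since 189 = 21·9, s = 9·(21q), so 9 ∣ s; and since 189 = 27·7, s = 7·(27q), so 7 ∣ s.

Converse. This fails: take s = 63. Both 9 ∣ 63 and 7 ∣ 63, yet 63 is not a multiple of 189 (since 63 = 0·189 + 63), so 189 ∤ 63.

(⇒) holds; (⇐) fails.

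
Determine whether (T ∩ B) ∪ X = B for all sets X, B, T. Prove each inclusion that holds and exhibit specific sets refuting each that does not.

Both inclusions fail.

(⊆) This inclusion fails. Take X = {1}, B = ∅, T = ∅; then 1 ∈ (T ∩ B) ∪ X but 1 ∉ B.

(⊇) This inclusion fails. Take X = ∅, B = {1}, T = ∅; then 1 ∈ B but 1 ∉ (T ∩ B) ∪ X.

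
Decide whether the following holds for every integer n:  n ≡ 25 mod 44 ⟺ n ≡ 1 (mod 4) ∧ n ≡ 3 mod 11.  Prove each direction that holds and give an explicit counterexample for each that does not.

(⇐) If n ≡ 1 (mod 4) and n ≡ 3 (mod 11), then by the Chinese remainder theorem n ≡ 25 (mod 44). This is exactly n ≡ 25 (mod 44).

(⇒) Suppose n ≡ 25 (mod 44); write n = 44j + 25. Since 4 ∣ 44, reducing mod 4 gives n ≡ 25 ≡ 1 (mod 4); since 11 ∣ 44, reducing mod 11 gives n ≡ 25 ≡ 3 (mod 11).

Both directions hold; the statement is true.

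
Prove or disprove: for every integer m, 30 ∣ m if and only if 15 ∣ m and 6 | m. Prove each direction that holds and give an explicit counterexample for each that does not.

(←) Suppose 15 ∣ m and 6 ∣ m. Any common multiple of 15 and 6 is a multiple of their lcm; here lcm(15, 6) = 15·6/gcd(15, 6) = 90/3 = 30, so 30 ∣ m.

(→) If 30 ∣ m, write m = 30q. Since 30 = 2·15, m = 15·(2q), so 15 ∣ m; and since 30 = 5·6, m = 6·(5q), so 6 ∣ m.

Both implications hold.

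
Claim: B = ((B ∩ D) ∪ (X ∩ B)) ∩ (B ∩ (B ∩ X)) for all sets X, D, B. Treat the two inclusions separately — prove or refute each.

(⟸) Let x ∈ ((B ∩ D) ∪ (X ∩ B)) ∩ (B ∩ (B ∩ X)). Then either x ∈ X ∩ B and x ∉ D; or x ∈ X ∩ D ∩ B. In each case x ∈ B, so ((B ∩ D) ∪ (X ∩ B)) ∩ (B ∩ (B ∩ X)) ⊆ B.

(⟹) This inclusion fails. Take X = ∅, D = ∅, B = {1}; then 1 ∈ B but 1 ∉ ((B ∩ D) ∪ (X ∩ B)) ∩ (B ∩ (B ∩ X)).

Only the reverse inclusion holds.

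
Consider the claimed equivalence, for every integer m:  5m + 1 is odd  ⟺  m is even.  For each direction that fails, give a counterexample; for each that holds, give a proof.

Equivalent; both directions hold.

Converse. Suppose m is even; write m = 2j. Then 5m + 1 = 5·(2j) + 1 = 2·5j + 1, which is odd.

Forward direction. Suppose 5m + 1 is odd. Since 5 is odd, 5m and m have the same parity, so 5m + 1 ≡ m + 1 (mod 2). As 1 is odd, 5m + 1 is odd exactly when m is even. Thus m is even.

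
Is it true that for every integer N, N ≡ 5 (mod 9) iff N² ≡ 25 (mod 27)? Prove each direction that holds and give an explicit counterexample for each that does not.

[⇒] This fails: take N = 14. Then 14 ≡ 5 (mod 9), but 14² = 196 ≡ 7 (mod 27), not 25.

[⇐] This fails: take N = 22. Then 22² = 484 ≡ 25 (mod 27), yet 22 ≡ 4 (mod 9), not 5.

Neither implication holds.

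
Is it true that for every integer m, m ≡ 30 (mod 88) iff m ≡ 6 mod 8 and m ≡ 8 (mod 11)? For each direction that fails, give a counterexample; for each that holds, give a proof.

Both directions hold; the statement is true.

(→) Suppose m ≡ 30 (mod 88); write m = 88j + 30. Since 8 ∣ 88, reducing mod 8 gives m ≡ 30 ≡ 6 (mod 8); since 11 ∣ 88, reducing mod 11 gives m ≡ 30 ≡ 8 (mod 11).

(←) Conversely, if m ≡ 6 (mod 8) and m ≡ 8 (mod 11), then by the Chinese remainder theorem m ≡ 30 (mod 88). This is exactly m ≡ 30 (mod 88).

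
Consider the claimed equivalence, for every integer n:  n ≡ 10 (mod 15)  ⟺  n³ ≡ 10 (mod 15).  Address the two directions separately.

Equivalent; both directions hold.

(→) Suppose n ≡ 10 (mod 15). Write n = 15j + 10. Then (15j + 10)³ = 3375j³ + 6750j² + 4500j + 1000 = 15(225j³ + 450j² + 300j + 66) + 10, so n³ ≡ 10 (mod 15).

(←) Conversely, suppose n³ ≡ 10 (mod 15). The only residue r in {0, …, 14} with r³ ≡ 10 (mod 15) is r = 10, so n ≡ 10 (mod 15).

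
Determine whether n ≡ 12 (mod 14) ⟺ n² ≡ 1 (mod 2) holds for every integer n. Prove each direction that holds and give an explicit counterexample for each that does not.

(→) This fails: take n = 12. Then 12 ≡ 12 (mod 14), but 12² = 144 ≡ 0 (mod 2), not 1.

(←) This fails: take n = 1. Then 1² = 1 ≡ 1 (mod 2), yet 1 ≡ 1 (mod 14), not 12.

Neither direction holds.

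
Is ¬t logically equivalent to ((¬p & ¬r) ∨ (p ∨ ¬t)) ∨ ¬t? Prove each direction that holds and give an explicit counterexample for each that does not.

Only the forward direction holds.

(→) Assume the antecedent. If t is true, the antecedent cannot hold. If t is false, ((¬p & ¬r) ∨ (p ∨ ¬t)) ∨ ¬t reduces to true regardless of the other variables. Either way ((¬p & ¬r) ∨ (p ∨ ¬t)) ∨ ¬t holds.

(←) This fails. Under t = T, r = F, p = F, the left side is false but the right side is true.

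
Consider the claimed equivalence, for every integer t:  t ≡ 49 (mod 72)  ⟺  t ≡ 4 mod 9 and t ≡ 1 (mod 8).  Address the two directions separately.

[⇒] Suppose t ≡ 49 (mod 72); write t = 72j + 49. Since 9 ∣ 72, reducing mod 9 gives t ≡ 49 ≡ 4 (mod 9); since 8 ∣ 72, reducing mod 8 gives t ≡ 49 ≡ 1 (mod 8).

[⇐] Conversely, if t ≡ 4 (mod 9) and t ≡ 1 (mod 8), then by the Chinese remainder theorem t ≡ 49 (mod 72). This is exactly t ≡ 49 (mod 72).

The biconditional holds.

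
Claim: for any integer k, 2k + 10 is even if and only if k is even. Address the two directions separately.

(⇒) fails; (⇐) holds.

Converse. Suppose k is even. Since 2 is even, 2k is even for every k, so 2k + 10 has the same parity as 10, which is even. Hence 2k + 10 is even.

Forward direction. This fails: take k = 3. Then 2k + 10 = 16, which is even, yet k = 3 is odd, not even.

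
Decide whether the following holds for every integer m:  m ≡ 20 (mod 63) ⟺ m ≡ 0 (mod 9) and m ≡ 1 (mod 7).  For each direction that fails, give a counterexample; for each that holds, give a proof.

Neither direction holds.

Forward direction. This fails: m = 20 gives 20 ≡ 20 (mod 63) but 20 ≡ 2 (mod 9), so the conjunction on the right does not hold.

Converse. This fails: m = 36 satisfies both congruences on the right (36 ≡ 0 mod 9 and 36 ≡ 1 mod 7) yet 36 ≡ 36 (mod 63), not 20.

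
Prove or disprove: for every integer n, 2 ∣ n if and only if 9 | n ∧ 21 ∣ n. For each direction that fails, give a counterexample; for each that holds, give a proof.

(⇒) fails and (⇐) fails.

(⟹) This fails: take n = 2. Certainly 2 ∣ 2, but 9 ∤ 2.

(⟸) This fails: take n = 63. Both 9 ∣ 63 and 21 ∣ 63, yet 63 is not a multiple of 2 (since 63 = 31·2 + 1), so 2 ∤ 63.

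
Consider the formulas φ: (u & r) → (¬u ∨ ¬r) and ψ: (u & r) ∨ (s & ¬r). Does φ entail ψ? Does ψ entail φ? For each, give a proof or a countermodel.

Both directions fail.

Forward direction. This fails. Under s = F, u = F, r = F, the left side is true but the right side is false.

Converse. This fails. Under s = F, u = T, r = T, the left side is false but the right side is true.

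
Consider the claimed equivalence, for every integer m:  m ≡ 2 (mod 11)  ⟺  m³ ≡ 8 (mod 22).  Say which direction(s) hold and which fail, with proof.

(⇒) fails; (⇐) holds.

(⇒) This fails: take m = 13. Then 13 ≡ 2 (mod 11), but 13³ = 2197 ≡ 19 (mod 22), not 8.

(⇐) Conversely, the residues r modulo 22 with r³ ≡ 8 (mod 22) are exactly {2}, and each is ≡ 2 (mod 11).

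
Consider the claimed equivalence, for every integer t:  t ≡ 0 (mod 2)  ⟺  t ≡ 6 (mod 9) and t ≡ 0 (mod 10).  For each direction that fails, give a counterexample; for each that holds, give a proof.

Not equivalent: only (⇐) holds.

(⟸) If t ≡ 6 (mod 9) and t ≡ 0 (mod 10), then by the Chinese remainder theorem t ≡ 60 (mod 90). Since 60 ≡ 0 (mod 2) and 2 ∣ 90, we get t ≡ 0 (mod 2).

(⟹) This fails: t = 0 gives 0 ≡ 0 (mod 2) but 0 ≡ 0 (mod 9), so the conjunction on the right does not hold.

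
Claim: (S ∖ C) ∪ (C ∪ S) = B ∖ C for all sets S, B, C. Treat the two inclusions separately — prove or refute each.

(⟹) This inclusion fails. Take S = {1}, B = ∅, C = ∅; then 1 ∈ (S ∖ C) ∪ (C ∪ S) but 1 ∉ B ∖ C.

(⟸) This inclusion fails. Take S = ∅, B = {1}, C = ∅; then 1 ∈ B ∖ C but 1 ∉ (S ∖ C) ∪ (C ∪ S).

Both inclusions fail.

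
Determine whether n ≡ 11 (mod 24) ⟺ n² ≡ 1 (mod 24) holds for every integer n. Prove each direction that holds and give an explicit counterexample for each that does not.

(⟹) Suppose n ≡ 11 (mod 24). Write n = 24j + 11. Then (24j + 11)² = 576j² + 528j + 121 = 24(24j² + 22j + 5) + 1, so n² ≡ 1 (mod 24).

(⟸) This fails: take n = 1. Then 1² = 1 ≡ 1 (mod 24), yet 1 ≡ 1 (mod 24), not 11.

Only the forward direction holds.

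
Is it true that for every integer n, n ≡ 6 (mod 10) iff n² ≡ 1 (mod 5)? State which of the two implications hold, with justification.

Converse. This fails: take n = 1. Then 1² = 1 ≡ 1 (mod 5), yet 1 ≡ 1 (mod 10), not 6.

Forward direction. Suppose n ≡ 6 (mod 10). Then n² ≡ 6² = 36 (mod 10), and since 5 ∣ 10, also n² ≡ 1 (mod 5).

(⇒) holds; (⇐) fails.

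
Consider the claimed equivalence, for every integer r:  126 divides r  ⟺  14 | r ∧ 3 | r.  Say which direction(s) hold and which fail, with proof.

Converse. This fails: take r = 42. Both 14 ∣ 42 and 3 ∣ 42, yet 42 is not a multiple of 126 (since 42 = 0·126 + 42), so 126 ∤ 42.

Forward direction. If 126 ∣ r, write r = 126q. Since 126 = 9·14, r = 14·(9q), so 14 ∣ r; and since 126 = 42·3, r = 3·(42q), so 3 ∣ r.

(⇒) holds; (⇐) fails.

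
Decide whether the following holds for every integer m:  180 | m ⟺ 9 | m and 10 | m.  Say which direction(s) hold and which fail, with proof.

Only the forward direction holds.

[⇐] This fails: take m = 90. Both 9 ∣ 90 and 10 ∣ 90, yet 90 is not a multiple of 180 (since 90 = 0·180 + 90), so 180 ∤ 90.

[⇒] If 180 ∣ m, write m = 180q. Since 180 = 20·9, m = 9·(20q), so 9 ∣ m; and since 180 = 18·10, m = 10·(18q), so 10 ∣ m.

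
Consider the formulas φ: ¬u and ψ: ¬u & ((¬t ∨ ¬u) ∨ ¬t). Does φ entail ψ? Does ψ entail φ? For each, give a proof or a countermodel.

Both directions hold.

(⟸) Assume the antecedent. If u is true, the antecedent cannot hold. If u is false, ¬u reduces to true regardless of the other variables. Either way ¬u holds.

(⟹) Assume the antecedent. If u is true, the antecedent cannot hold. If u is false, ¬u & ((¬t ∨ ¬u) ∨ ¬t) reduces to true regardless of the other variables. Either way ¬u & ((¬t ∨ ¬u) ∨ ¬t) holds.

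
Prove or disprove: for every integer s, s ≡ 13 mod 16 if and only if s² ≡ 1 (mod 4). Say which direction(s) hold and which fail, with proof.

The forward direction holds; the converse fails.

(→) Suppose s ≡ 13 (mod 16). Then s² ≡ 13² = 169 (mod 16), and since 4 ∣ 16, also s² ≡ 1 (mod 4).

(←) This fails: take s = 1. Then 1² = 1 ≡ 1 (mod 4), yet 1 ≡ 1 (mod 16), not 13.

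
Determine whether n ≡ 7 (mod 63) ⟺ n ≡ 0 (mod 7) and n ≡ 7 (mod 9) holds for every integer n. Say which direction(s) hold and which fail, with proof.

(⇒) Suppose n ≡ 7 (mod 63); write n = 63j + 7. Since 7 ∣ 63, reducing mod 7 gives n ≡ 7 ≡ 0 (mod 7); since 9 ∣ 63, reducing mod 9 gives n ≡ 7 (mod 9).

(⇐) Conversely, if n ≡ 0 (mod 7) and n ≡ 7 (mod 9), then by the Chinese remainder theorem n ≡ 7 (mod 63). This is exactly n ≡ 7 (mod 63).

Both directions hold.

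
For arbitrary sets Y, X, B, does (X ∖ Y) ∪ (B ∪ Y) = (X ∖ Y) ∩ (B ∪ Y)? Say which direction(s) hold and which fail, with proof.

Reverse inclusion. Let x ∈ (X ∖ Y) ∩ (B ∪ Y). Then x ∈ X ∩ B and x ∉ Y, from which x ∈ (X ∖ Y) ∪ (B ∪ Y).

Forward inclusion. This inclusion fails. Take Y = {1}, X = ∅, B = ∅; then 1 ∈ (X ∖ Y) ∪ (B ∪ Y) but 1 ∉ (X ∖ Y) ∩ (B ∪ Y).

The sets are not equal: only the reverse inclusion holds.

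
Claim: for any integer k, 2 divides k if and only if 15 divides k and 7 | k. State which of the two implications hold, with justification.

Neither direction holds.

Forward direction. This fails: take k = 2. Certainly 2 ∣ 2, but 15 ∤ 2.

Converse. This fails: take k = 105. Both 15 ∣ 105 and 7 ∣ 105, yet 105 is not a multiple of 2 (since 105 = 52·2 + 1), so 2 ∤ 105.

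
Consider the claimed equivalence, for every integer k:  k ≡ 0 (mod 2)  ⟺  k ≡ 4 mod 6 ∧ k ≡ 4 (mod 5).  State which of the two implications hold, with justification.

Forward direction. This fails: k = 0 gives 0 ≡ 0 (mod 2) but 0 ≡ 0 (mod 6), so the conjunction on the right does not hold.

Converse. If k ≡ 4 (mod 6) and k ≡ 4 (mod 5), then by the Chinese remainder theorem k ≡ 4 (mod 30). Since 4 ≡ 0 (mod 2) and 2 ∣ 30, we get k ≡ 0 (mod 2).

Not equivalent: only (⇐) holds.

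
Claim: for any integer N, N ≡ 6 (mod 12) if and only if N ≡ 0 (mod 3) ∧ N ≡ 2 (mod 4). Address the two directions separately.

(⟹) Suppose N ≡ 6 (mod 12); write N = 12j + 6. Since 3 ∣ 12, reducing mod 3 gives N ≡ 6 ≡ 0 (mod 3); since 4 ∣ 12, reducing mod 4 gives N ≡ 6 ≡ 2 (mod 4).

(⟸) Conversely, if N ≡ 0 (mod 3) and N ≡ 2 (mod 4), then by the Chinese remainder theorem N ≡ 6 (mod 12). This is exactly N ≡ 6 (mod 12).

Both implications hold.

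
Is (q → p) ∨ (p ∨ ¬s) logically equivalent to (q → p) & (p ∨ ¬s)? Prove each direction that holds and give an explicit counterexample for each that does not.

(←) Assume the antecedent. If s is true, the antecedent forces (s = T, p = T, q = F) or (s = T, p = T, q = T), and (q → p) ∨ (p ∨ ¬s) holds there. If s is false, (q → p) ∨ (p ∨ ¬s) reduces to true regardless of the other variables. Either way (q → p) ∨ (p ∨ ¬s) holds.

(→) This fails. Under s = T, p = F, q = F, the left side is true but the right side is false.

The forward direction fails; the converse holds.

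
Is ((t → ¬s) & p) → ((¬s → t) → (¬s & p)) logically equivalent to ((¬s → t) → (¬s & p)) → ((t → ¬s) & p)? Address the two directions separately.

(⇒) This fails. Under t = F, s = F, p = F, the left side is true but the right side is false.

(⇐) This fails. Under t = F, s = T, p = T, the left side is false but the right side is true.

(⇒) fails and (⇐) fails.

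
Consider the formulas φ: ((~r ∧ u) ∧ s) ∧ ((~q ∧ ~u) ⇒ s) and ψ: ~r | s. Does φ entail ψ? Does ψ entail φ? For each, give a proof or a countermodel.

Only the forward direction holds.

(⇐) This fails. Under q = F, s = F, u = F, r = F, the left side is false but the right side is true.

(⇒) Assume the antecedent. If q is true, the antecedent forces (q = T, s = T, u = T, r = F), and ~r | s holds there. If q is false, the antecedent forces (q = F, s = T, u = T, r = F), and ~r | s holds there. Either way ~r | s holds.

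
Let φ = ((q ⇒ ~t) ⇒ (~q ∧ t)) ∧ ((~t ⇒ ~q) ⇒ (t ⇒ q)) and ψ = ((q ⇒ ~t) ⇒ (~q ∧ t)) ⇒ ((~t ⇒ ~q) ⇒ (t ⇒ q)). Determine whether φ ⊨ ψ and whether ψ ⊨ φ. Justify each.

(→) Assume the antecedent. If t is true, the antecedent forces (t = T, q = T), and the consequent holds there. If t is false, the antecedent cannot hold. Either way the consequent holds.

(←) This fails. Under t = F, q = F, the left side is false but the right side is true.

The forward direction holds; the converse fails.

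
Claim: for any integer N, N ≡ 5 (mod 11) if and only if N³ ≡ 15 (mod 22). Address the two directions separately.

[⇒] This fails: take N = 16. Then 16 ≡ 5 (mod 11), but 16³ = 4096 ≡ 4 (mod 22), not 15.

[⇐] Conversely, the residues r modulo 22 with r³ ≡ 15 (mod 22) are exactly {5}, and each is ≡ 5 (mod 11).

(⇒) fails; (⇐) holds.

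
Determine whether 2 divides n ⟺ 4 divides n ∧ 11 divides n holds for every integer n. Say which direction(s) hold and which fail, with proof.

Only the reverse direction holds.

[⇒] This fails: take n = 2. Certainly 2 ∣ 2, but 4 ∤ 2.

[⇐] Suppose 4 ∣ n and 11 ∣ n. Any common multiple of 4 and 11 is a multiple of their lcm; here gcd(4, 11) = 1, so lcm(4, 11) = 4·11 = 44, so 44 ∣ n. Since 2 ∣ 44, it follows that 2 ∣ n.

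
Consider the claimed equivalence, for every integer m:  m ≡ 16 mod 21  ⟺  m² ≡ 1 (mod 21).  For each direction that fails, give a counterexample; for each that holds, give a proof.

Forward direction. This fails: take m = 16. Then 16 ≡ 16 (mod 21), but 16² = 256 ≡ 4 (mod 21), not 1.

Converse. This fails: take m = 1. Then 1² = 1 ≡ 1 (mod 21), yet 1 ≡ 1 (mod 21), not 16.

Neither implication holds.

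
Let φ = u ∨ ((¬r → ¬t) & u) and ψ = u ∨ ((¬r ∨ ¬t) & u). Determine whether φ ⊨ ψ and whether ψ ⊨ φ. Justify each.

Both implications hold.

Converse. Assume the antecedent. If u is true, u ∨ ((¬r → ¬t) & u) reduces to true regardless of the other variables. If u is false, the antecedent cannot hold. Either way u ∨ ((¬r → ¬t) & u) holds.

Forward direction. Assume the antecedent. If u is true, u ∨ ((¬r ∨ ¬t) & u) reduces to true regardless of the other variables. If u is false, the antecedent cannot hold. Either way u ∨ ((¬r ∨ ¬t) & u) holds.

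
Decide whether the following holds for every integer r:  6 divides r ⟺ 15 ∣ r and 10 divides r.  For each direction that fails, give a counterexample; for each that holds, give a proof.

The forward direction fails; the converse holds.

Converse. Suppose 15 ∣ r and 10 ∣ r. Any common multiple of 15 and 10 is a multiple of their lcm; here lcm(15, 10) = 15·10/gcd(15, 10) = 150/5 = 30, so 30 ∣ r. Since 6 ∣ 30, it follows that 6 ∣ r.

Forward direction. This fails: take r = 6. Certainly 6 ∣ 6, but 15 ∤ 6.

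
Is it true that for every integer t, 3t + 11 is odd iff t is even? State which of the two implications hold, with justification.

(→) Suppose 3t + 11 is odd. Since 3 is odd, 3t and t have the same parity, so 3t + 11 ≡ t + 11 (mod 2). As 11 is odd, 3t + 11 is odd exactly when t is even. Thus t is even.

(←) Conversely, suppose t is even; write t = 2j. Then 3t + 11 = 3·(2j) + 11 = 2·3j + 11, which is odd.

Both implications hold.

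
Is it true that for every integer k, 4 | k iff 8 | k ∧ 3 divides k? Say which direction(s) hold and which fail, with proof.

(⇒) This fails: take k = 4. Certainly 4 ∣ 4, but 8 ∤ 4.

(⇐) Suppose 8 ∣ k and 3 ∣ k. Any common multiple of 8 and 3 is a multiple of their lcm; here gcd(8, 3) = 1, so lcm(8, 3) = 8·3 = 24, so 24 ∣ k. Since 4 ∣ 24, it follows that 4 ∣ k.

(⇒) fails; (⇐) holds.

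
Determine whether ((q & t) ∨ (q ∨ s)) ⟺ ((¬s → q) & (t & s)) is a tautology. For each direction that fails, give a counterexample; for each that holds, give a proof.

(⇒) fails; (⇐) holds.

(→) This fails. Under s = T, q = F, t = F, the left side is true but the right side is false.

(←) Assume the antecedent. If s is true, (q & t) ∨ (q ∨ s) reduces to true regardless of the other variables. If s is false, the antecedent cannot hold. Either way (q & t) ∨ (q ∨ s) holds.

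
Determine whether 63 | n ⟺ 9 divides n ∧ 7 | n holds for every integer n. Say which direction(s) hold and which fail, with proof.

Both directions hold.

(→) If 63 ∣ n, write n = 63q. Since 63 = 7·9, n = 9·(7q), so 9 ∣ n; and since 63 = 9·7, n = 7·(9q), so 7 ∣ n.

(←) Suppose 9 ∣ n and 7 ∣ n. Any common multiple of 9 and 7 is a multiple of their lcm; here gcd(9, 7) = 1, so lcm(9, 7) = 9·7 = 63, so 63 ∣ n.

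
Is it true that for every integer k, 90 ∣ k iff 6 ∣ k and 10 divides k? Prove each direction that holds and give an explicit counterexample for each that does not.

[⇒] If 90 ∣ k, write k = 90q. Since 90 = 15·6, k = 6·(15q), so 6 ∣ k; and since 90 = 9·10, k = 10·(9q), so 10 ∣ k.

[⇐] This fails: take k = 30. Both 6 ∣ 30 and 10 ∣ 30, yet 30 is not a multiple of 90 (since 30 = 0·90 + 30), so 90 ∤ 30.

Only the forward direction holds.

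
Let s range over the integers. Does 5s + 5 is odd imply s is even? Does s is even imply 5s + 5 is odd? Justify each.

(⇒) Suppose 5s + 5 is odd. Since 5 is odd, 5s and s have the same parity, so 5s + 5 ≡ s + 5 (mod 2). As 5 is odd, 5s + 5 is odd exactly when s is even. Thus s is even.

(⇐) Conversely, suppose s is even; write s = 2j. Then 5s + 5 = 5·(2j) + 5 = 2·5j + 5, which is odd.

The biconditional holds.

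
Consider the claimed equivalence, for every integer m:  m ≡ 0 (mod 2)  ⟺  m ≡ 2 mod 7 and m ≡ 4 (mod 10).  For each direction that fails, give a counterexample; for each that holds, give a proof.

[⇒] This fails: m = 0 gives 0 ≡ 0 (mod 2) but 0 ≡ 0 (mod 7), so the conjunction on the right does not hold.

[⇐] Conversely, if m ≡ 2 (mod 7) and m ≡ 4 (mod 10), then by the Chinese remainder theorem m ≡ 44 (mod 70). Since 44 ≡ 0 (mod 2) and 2 ∣ 70, we get m ≡ 0 (mod 2).

Only the converse holds.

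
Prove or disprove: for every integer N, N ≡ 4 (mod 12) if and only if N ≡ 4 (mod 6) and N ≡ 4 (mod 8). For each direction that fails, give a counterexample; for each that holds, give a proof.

(←) If N ≡ 4 (mod 6) and N ≡ 4 (mod 8), then by the Chinese remainder theorem N ≡ 4 (mod 24). Since 4 ≡ 4 (mod 12) and 12 ∣ 24, we get N ≡ 4 (mod 12).

(→) This fails: N = 16 gives 16 ≡ 4 (mod 12) but 16 ≡ 0 (mod 8), so the conjunction on the right does not hold.

(⇒) fails; (⇐) holds.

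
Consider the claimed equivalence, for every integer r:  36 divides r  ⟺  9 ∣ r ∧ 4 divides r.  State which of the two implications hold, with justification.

Converse. Suppose 9 ∣ r and 4 ∣ r. Any common multiple of 9 and 4 is a multiple of their lcm; here gcd(9, 4) = 1, so lcm(9, 4) = 9·4 = 36, so 36 ∣ r.

Forward direction. If 36 ∣ r, write r = 36q. Since 36 = 4·9, r = 9·(4q), so 9 ∣ r; and since 36 = 9·4, r = 4·(9q), so 4 ∣ r.

Both directions hold.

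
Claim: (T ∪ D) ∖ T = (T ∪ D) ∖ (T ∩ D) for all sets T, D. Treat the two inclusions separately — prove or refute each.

The sets are not equal: only the forward inclusion holds.

Forward inclusion. Let x ∈ (T ∪ D) ∖ T. Then x ∈ D and x ∉ T, from which x ∈ (T ∪ D) ∖ (T ∩ D).

Reverse inclusion. This inclusion fails. Take T = {1}, D = ∅; then 1 ∈ (T ∪ D) ∖ (T ∩ D) but 1 ∉ (T ∪ D) ∖ T.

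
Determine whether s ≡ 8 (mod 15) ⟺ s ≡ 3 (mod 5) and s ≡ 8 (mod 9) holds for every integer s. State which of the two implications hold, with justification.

Only the reverse direction holds.

(⇒) This fails: s = 38 gives 38 ≡ 8 (mod 15) but 38 ≡ 2 (mod 9), so the conjunction on the right does not hold.

(⇐) Conversely, if s ≡ 3 (mod 5) and s ≡ 8 (mod 9), then by the Chinese remainder theorem s ≡ 8 (mod 45). Since 8 ≡ 8 (mod 15) and 15 ∣ 45, we get s ≡ 8 (mod 15).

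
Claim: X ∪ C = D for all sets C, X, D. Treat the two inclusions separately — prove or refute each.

(⊆) This inclusion fails. Take C = {1}, X = ∅, D = ∅; then 1 ∈ X ∪ C but 1 ∉ D.

(⊇) This inclusion fails. Take C = ∅, X = ∅, D = {1}; then 1 ∈ D but 1 ∉ X ∪ C.

Both inclusions fail.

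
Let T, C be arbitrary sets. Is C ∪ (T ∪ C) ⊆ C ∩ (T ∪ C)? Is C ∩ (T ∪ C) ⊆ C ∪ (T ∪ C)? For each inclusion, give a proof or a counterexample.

Only the reverse inclusion holds.

(⊆) This inclusion fails. Take T = {1}, C = ∅; then 1 ∈ C ∪ (T ∪ C) but 1 ∉ C ∩ (T ∪ C).

(⊇) Let x ∈ C ∩ (T ∪ C). Then either x ∈ C and x ∉ T; or x ∈ T ∩ C. In each case x ∈ C ∪ (T ∪ C), so C ∩ (T ∪ C) ⊆ C ∪ (T ∪ C).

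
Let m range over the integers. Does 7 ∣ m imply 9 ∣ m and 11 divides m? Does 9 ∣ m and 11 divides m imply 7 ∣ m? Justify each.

(⇒) This fails: take m = 7. Certainly 7 ∣ 7, but 9 ∤ 7.

(⇐) This fails: take m = 99. Both 9 ∣ 99 and 11 ∣ 99, yet 99 is not a multiple of 7 (since 99 = 14·7 + 1), so 7 ∤ 99.

Neither implication holds.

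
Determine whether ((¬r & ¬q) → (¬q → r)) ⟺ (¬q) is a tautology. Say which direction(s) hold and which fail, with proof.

[⇒] This fails. Under q = T, r = F, the left side is true but the right side is false.

[⇐] This fails. Under q = F, r = F, the left side is false but the right side is true.

Both directions fail.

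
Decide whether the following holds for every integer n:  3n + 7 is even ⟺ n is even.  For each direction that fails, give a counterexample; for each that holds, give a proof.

(⇒) This fails: n = 7 gives 3n + 7 = 28, which is even, but 7 is odd, not even.

(⇐) This also fails: n = 4 is even, but 3n + 7 = 19 is odd, not even.

Neither direction holds.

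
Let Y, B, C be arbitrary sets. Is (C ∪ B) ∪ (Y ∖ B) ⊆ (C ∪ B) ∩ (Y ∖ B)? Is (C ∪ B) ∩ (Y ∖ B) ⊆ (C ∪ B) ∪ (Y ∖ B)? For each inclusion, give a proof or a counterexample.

The sets are not equal: only the reverse inclusion holds.

(⟹) This inclusion fails. Take Y = {1}, B = ∅, C = ∅; then 1 ∈ (C ∪ B) ∪ (Y ∖ B) but 1 ∉ (C ∪ B) ∩ (Y ∖ B).

(⟸) Let x ∈ (C ∪ B) ∩ (Y ∖ B). Then x ∈ Y ∩ C and x ∉ B, from which x ∈ (C ∪ B) ∪ (Y ∖ B).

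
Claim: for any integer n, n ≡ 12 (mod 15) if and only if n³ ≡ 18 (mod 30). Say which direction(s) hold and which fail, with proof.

[⇒] This fails: take n = 27. Then 27 ≡ 12 (mod 15), but 27³ = 19683 ≡ 3 (mod 30), not 18.

[⇐] Conversely, the residues r modulo 30 with r³ ≡ 18 (mod 30) are exactly {12}, and each is ≡ 12 (mod 15).

The forward direction fails; the converse holds.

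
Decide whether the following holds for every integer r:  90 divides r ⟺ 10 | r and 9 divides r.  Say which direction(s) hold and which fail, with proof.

The biconditional holds.

(⇐) Suppose 10 ∣ r and 9 ∣ r. Any common multiple of 10 and 9 is a multiple of their lcm; here gcd(10, 9) = 1, so lcm(10, 9) = 10·9 = 90, so 90 ∣ r.

(⇒) If 90 ∣ r, write r = 90q. Since 90 = 9·10, r = 10·(9q), so 10 ∣ r; and since 90 = 10·9, r = 9·(10q), so 9 ∣ r.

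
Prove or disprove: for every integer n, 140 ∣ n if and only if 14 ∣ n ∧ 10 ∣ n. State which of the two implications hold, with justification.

[⇒] If 140 ∣ n, write n = 140q. Since 140 = 10·14, n = 14·(10q), so 14 ∣ n; and since 140 = 14·10, n = 10·(14q), so 10 ∣ n.

[⇐] This fails: take n = 70. Both 14 ∣ 70 and 10 ∣ 70, yet 70 is not a multiple of 140 (since 70 = 0·140 + 70), so 140 ∤ 70.

Only the forward implication holds.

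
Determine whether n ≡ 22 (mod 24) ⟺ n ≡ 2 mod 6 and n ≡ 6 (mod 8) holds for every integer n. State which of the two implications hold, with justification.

Neither direction holds.

Forward direction. This fails: n = 22 gives 22 ≡ 22 (mod 24) but 22 ≡ 4 (mod 6), so the conjunction on the right does not hold.

Converse. This fails: n = 14 satisfies both congruences on the right (14 ≡ 2 mod 6 and 14 ≡ 6 mod 8) yet 14 ≡ 14 (mod 24), not 22.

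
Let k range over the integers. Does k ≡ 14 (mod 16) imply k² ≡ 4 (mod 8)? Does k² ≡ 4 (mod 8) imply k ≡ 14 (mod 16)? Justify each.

Not equivalent: only (⇒) holds.

(⟹) Suppose k ≡ 14 (mod 16). Then k² ≡ 14² = 196 (mod 16), and since 8 ∣ 16, also k² ≡ 4 (mod 8).

(⟸) This fails: take k = 2. Then 2² = 4 ≡ 4 (mod 8), yet 2 ≡ 2 (mod 16), not 14.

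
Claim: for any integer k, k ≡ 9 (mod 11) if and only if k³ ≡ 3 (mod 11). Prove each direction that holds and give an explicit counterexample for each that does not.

Both directions hold; the statement is true.

(⟹) Suppose k ≡ 9 (mod 11). Write k = 11j + 9. Then (11j + 9)³ = 1331j³ + 3267j² + 2673j + 729 = 11(121j³ + 297j² + 243j + 66) + 3, so k³ ≡ 3 (mod 11).

(⟸) Conversely, suppose k³ ≡ 3 (mod 11). The only residue r in {0, …, 10} with r³ ≡ 3 (mod 11) is r = 9, so k ≡ 9 (mod 11).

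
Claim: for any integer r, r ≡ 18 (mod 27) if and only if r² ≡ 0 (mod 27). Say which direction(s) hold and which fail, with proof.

[⇒] Suppose r ≡ 18 (mod 27). Write r = 27j + 18. Then (27j + 18)² = 729j² + 972j + 324 = 27(27j² + 36j + 12) + 0, so r² ≡ 0 (mod 27).

[⇐] This fails: take r = 0. Then 0² = 0 ≡ 0 (mod 27), yet 0 ≡ 0 (mod 27), not 18.

Only the forward direction holds.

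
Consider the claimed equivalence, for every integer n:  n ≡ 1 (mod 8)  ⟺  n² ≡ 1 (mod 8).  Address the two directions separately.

(⟸) This fails: take n = 3. Then 3² = 9 ≡ 1 (mod 8), yet 3 ≡ 3 (mod 8), not 1.

(⟹) Suppose n ≡ 1 (mod 8). Write n = 8j + 1. Then (8j + 1)² = 64j² + 16j + 1 = 8(8j² + 2j) + 1, so n² ≡ 1 (mod 8).

The forward direction holds; the converse fails.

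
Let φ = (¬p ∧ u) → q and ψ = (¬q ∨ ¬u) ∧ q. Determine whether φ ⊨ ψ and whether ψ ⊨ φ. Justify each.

(⇒) fails; (⇐) holds.

[⇒] This fails. Under p = F, q = F, u = F, the left side is true but the right side is false.

[⇐] Assume the antecedent. If p is true, (¬p ∧ u) → q reduces to true regardless of the other variables. If p is false, the antecedent forces (p = F, q = T, u = F), and (¬p ∧ u) → q holds there. Either way (¬p ∧ u) → q holds.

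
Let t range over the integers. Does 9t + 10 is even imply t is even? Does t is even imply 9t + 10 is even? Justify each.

The biconditional holds.

Forward direction. Suppose 9t + 10 is even. Since 9 is odd, 9t and t have the same parity, so 9t + 10 ≡ t + 10 (mod 2). As 10 is even, 9t + 10 is even exactly when t is even. Thus t is even.

Converse. Suppose t is even; write t = 2j. Then 9t + 10 = 9·(2j) + 10 = 2·9j + 10, which is even.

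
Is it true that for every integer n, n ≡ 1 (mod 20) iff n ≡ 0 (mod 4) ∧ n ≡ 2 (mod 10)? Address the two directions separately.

Neither direction holds.

(⇒) This fails: n = 1 gives 1 ≡ 1 (mod 20) but 1 ≡ 1 (mod 4), so the conjunction on the right does not hold.

(⇐) This fails: n = 12 satisfies both congruences on the right (12 ≡ 0 mod 4 and 12 ≡ 2 mod 10) yet 12 ≡ 12 (mod 20), not 1.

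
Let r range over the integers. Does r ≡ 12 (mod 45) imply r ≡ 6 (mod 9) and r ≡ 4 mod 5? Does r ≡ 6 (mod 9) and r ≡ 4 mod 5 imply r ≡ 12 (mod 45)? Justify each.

Neither implication holds.

(⇒) This fails: r = 12 gives 12 ≡ 12 (mod 45) but 12 ≡ 3 (mod 9), so the conjunction on the right does not hold.

(⇐) This fails: r = 24 satisfies both congruences on the right (24 ≡ 6 mod 9 and 24 ≡ 4 mod 5) yet 24 ≡ 24 (mod 45), not 12.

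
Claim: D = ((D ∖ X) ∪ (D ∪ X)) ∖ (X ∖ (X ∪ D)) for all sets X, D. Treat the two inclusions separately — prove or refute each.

Forward inclusion. Let x ∈ D. Then either x ∈ D and x ∉ X; or x ∈ X ∩ D. In each case x ∈ ((D ∖ X) ∪ (D ∪ X)) ∖ (X ∖ (X ∪ D)), so D ⊆ ((D ∖ X) ∪ (D ∪ X)) ∖ (X ∖ (X ∪ D)).

Reverse inclusion. This inclusion fails. Take X = {1}, D = ∅; then 1 ∈ ((D ∖ X) ∪ (D ∪ X)) ∖ (X ∖ (X ∪ D)) but 1 ∉ D.

(⊆) holds; (⊇) fails.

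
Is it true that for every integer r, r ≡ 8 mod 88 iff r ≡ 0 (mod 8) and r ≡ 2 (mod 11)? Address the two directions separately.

Neither direction holds.

(⇒) This fails: r = 8 gives 8 ≡ 8 (mod 88) but 8 ≡ 8 (mod 11), so the conjunction on the right does not hold.

(⇐) This fails: r = 24 satisfies both congruences on the right (24 ≡ 0 mod 8 and 24 ≡ 2 mod 11) yet 24 ≡ 24 (mod 88), not 8.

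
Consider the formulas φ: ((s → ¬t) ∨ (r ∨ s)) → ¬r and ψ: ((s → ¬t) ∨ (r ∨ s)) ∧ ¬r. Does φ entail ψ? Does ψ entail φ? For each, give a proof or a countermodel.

Equivalent; both directions hold.

[⇒] Assume the antecedent. If r is true, the antecedent cannot hold. If r is false, ((s → ¬t) ∨ (r ∨ s)) ∧ ¬r reduces to true regardless of the other variables. Either way ((s → ¬t) ∨ (r ∨ s)) ∧ ¬r holds.

[⇐] Assume the antecedent. If r is true, the antecedent cannot hold. If r is false, ((s → ¬t) ∨ (r ∨ s)) → ¬r reduces to true regardless of the other variables. Either way ((s → ¬t) ∨ (r ∨ s)) → ¬r holds.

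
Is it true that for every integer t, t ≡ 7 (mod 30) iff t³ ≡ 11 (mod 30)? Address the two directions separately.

(→) This fails: take t = 7. Then 7 ≡ 7 (mod 30), but 7³ = 343 ≡ 13 (mod 30), not 11.

(←) This fails: take t = 11. Then 11³ = 1331 ≡ 11 (mod 30), yet 11 ≡ 11 (mod 30), not 7.

Both directions fail.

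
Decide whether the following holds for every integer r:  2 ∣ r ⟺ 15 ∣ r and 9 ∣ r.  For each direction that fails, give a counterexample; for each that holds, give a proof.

Forward direction. This fails: take r = 2. Certainly 2 ∣ 2, but 15 ∤ 2.

Converse. This fails: take r = 45. Both 15 ∣ 45 and 9 ∣ 45, yet 45 is not a multiple of 2 (since 45 = 22·2 + 1), so 2 ∤ 45.

Both directions fail.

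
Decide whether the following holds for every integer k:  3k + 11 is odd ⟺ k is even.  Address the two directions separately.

(⟸) Suppose k is even; write k = 2j. Then 3k + 11 = 3·(2j) + 11 = 2·3j + 11, which is odd.

(⟹) Suppose 3k + 11 is odd. Since 3 is odd, 3k and k have the same parity, so 3k + 11 ≡ k + 11 (mod 2). As 11 is odd, 3k + 11 is odd exactly when k is even. Thus k is even.

Both directions hold; the statement is true.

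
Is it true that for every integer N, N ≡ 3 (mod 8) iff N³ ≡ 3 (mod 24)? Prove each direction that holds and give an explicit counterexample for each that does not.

[⇒] This fails: take N = 11. Then 11 ≡ 3 (mod 8), but 11³ = 1331 ≡ 11 (mod 24), not 3.

[⇐] Conversely, the residues r modulo 24 with r³ ≡ 3 (mod 24) are exactly {3}, and each is ≡ 3 (mod 8).

The forward direction fails; the converse holds.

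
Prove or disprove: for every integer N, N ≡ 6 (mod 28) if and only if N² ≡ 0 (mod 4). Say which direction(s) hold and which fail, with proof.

The forward direction holds; the converse fails.

(⟹) Suppose N ≡ 6 (mod 28). Then N² ≡ 6² = 36 (mod 28), and since 4 ∣ 28, also N² ≡ 0 (mod 4).

(⟸) This fails: take N = 0. Then 0² = 0 ≡ 0 (mod 4), yet 0 ≡ 0 (mod 28), not 6.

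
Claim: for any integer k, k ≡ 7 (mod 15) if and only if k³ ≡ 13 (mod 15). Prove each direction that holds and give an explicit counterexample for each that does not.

Forward direction. Suppose k ≡ 7 (mod 15). Write k = 15j + 7. Then (15j + 7)³ = 3375j³ + 4725j² + 2205j + 343 = 15(225j³ + 315j² + 147j + 22) + 13, so k³ ≡ 13 (mod 15).

Converse. Suppose k³ ≡ 13 (mod 15). The only residue r in {0, …, 14} with r³ ≡ 13 (mod 15) is r = 7, so k ≡ 7 (mod 15).

The biconditional holds.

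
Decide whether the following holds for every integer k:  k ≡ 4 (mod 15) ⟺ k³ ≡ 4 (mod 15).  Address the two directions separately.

Both directions hold.

(⟹) Suppose k ≡ 4 (mod 15). Write k = 15j + 4. Then (15j + 4)³ = 3375j³ + 2700j² + 720j + 64 = 15(225j³ + 180j² + 48j + 4) + 4, so k³ ≡ 4 (mod 15).

(⟸) Conversely, suppose k³ ≡ 4 (mod 15). The only residue r in {0, …, 14} with r³ ≡ 4 (mod 15) is r = 4, so k ≡ 4 (mod 15).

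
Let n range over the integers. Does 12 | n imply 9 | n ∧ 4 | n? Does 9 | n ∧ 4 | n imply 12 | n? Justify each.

(⇒) fails; (⇐) holds.

(⇒) This fails: take n = 12. Certainly 12 ∣ 12, but 9 ∤ 12.

(⇐) Suppose 9 ∣ n and 4 ∣ n. Any common multiple of 9 and 4 is a multiple of their lcm; here gcd(9, 4) = 1, so lcm(9, 4) = 9·4 = 36, so 36 ∣ n. Since 12 ∣ 36, it follows that 12 ∣ n.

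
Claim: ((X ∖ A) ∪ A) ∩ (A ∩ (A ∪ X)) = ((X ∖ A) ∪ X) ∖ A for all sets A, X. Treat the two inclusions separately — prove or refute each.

(⊆) fails and (⊇) fails.

Forward inclusion. This inclusion fails. Take A = {1}, X = ∅; then 1 ∈ ((X ∖ A) ∪ A) ∩ (A ∩ (A ∪ X)) but 1 ∉ ((X ∖ A) ∪ X) ∖ A.

Reverse inclusion. This inclusion fails. Take A = ∅, X = {1}; then 1 ∈ ((X ∖ A) ∪ X) ∖ A but 1 ∉ ((X ∖ A) ∪ A) ∩ (A ∩ (A ∪ X)).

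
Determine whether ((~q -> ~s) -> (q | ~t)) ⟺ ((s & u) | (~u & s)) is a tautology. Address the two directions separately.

(→) This fails. Under u = F, s = F, t = F, q = F, the left side is true but the right side is false.

(←) Assume the antecedent. If s is true, (~q -> ~s) -> (q | ~t) reduces to true regardless of the other variables. If s is false, the antecedent cannot hold. Either way (~q -> ~s) -> (q | ~t) holds.

The forward direction fails; the converse holds.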